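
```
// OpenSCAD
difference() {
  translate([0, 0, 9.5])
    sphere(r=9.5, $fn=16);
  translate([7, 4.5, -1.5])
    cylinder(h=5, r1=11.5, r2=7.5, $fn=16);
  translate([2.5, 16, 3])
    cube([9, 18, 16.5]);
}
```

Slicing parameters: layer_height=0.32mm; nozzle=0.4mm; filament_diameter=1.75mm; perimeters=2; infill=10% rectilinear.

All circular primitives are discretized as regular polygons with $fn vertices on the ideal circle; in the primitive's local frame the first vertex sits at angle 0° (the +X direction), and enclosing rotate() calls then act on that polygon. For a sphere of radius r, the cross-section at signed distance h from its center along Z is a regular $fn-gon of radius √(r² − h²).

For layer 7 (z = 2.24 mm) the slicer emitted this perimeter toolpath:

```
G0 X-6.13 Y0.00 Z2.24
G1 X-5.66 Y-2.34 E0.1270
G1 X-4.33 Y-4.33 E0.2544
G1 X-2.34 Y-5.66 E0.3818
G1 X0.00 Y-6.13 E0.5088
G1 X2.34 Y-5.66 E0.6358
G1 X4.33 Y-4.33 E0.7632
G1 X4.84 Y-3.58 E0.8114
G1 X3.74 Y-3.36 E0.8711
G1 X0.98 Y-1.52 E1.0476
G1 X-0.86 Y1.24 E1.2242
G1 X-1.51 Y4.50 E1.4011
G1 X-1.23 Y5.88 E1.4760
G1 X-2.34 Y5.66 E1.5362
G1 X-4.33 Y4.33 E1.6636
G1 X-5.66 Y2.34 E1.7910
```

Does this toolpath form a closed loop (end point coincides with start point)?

no

Start point (G0): (-6.13, 0.00). End point (last G1): the path does not return to the start — open.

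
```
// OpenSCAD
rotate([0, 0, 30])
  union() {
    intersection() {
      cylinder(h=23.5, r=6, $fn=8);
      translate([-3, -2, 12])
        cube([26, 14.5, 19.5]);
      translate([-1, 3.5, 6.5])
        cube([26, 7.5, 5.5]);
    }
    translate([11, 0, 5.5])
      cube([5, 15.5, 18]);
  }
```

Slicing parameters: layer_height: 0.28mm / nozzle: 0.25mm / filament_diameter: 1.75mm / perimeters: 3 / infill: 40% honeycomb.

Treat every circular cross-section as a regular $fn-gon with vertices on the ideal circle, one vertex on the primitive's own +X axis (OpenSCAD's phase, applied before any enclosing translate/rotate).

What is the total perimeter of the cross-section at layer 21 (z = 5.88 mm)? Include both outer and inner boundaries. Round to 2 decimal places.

At z = 5.88 mm: the r=6 cylinder contributes a regular 8-gon of circumradius 6 (perimeter = 2·8·6.000·sin(180°/8) = 36.74 mm); the cube at (-3, -2) is not intersected at this z (z outside [12, 31.5]); the cube at (-1, 3.5) is absent (z outside [6.5, 12]); Keeping only the common overlap: at least one operand is absent at this height, so nothing remains; the cube at (11, 0) (footprint 5×15.5) is included at this height (perimeter 41.00 mm); Taking the union: only the 5×15.5 cube at (11, 0) is present, so the union is just that shape — boundary = 41.00 mm; (rotated 30° about Z; rotation is an isometry so areas/perimeters/island counts are preserved). Overall, the cross-section is a single solid region. Total boundary length (outer) = 41.00 mm.

41.00 mm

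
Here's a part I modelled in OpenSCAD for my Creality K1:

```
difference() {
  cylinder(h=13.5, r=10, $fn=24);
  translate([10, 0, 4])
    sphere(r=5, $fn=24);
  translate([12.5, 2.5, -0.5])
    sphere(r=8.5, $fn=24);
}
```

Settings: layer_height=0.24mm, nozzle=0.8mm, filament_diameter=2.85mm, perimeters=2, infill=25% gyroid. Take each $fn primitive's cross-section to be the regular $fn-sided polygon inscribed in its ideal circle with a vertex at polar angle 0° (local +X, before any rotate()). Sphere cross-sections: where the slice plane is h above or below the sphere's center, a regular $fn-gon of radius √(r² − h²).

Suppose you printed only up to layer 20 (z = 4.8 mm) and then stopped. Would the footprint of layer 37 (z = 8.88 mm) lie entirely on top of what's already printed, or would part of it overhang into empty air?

Compare the two slices. At z = 4.8: the r=10 cylinder contributes a regular 24-gon of circumradius 10 (area = (24/2)·10.000²·sin(360°/24) = 310.58 mm²); the sphere at (10, 0): section is a regular 24-gon, circumradius = √(r²−h²) = √(5²−0.8²) = 4.936 (area = (24/2)·4.936²·sin(360°/24) = 75.66 mm²); the sphere at (12.5, 2.5): section is a regular 24-gon, circumradius = √(r²−h²) = √(8.5²−5.3²) = 6.645 (area = (24/2)·6.645²·sin(360°/24) = 137.15 mm²); Subtracting the remaining from the first: starting from the r=10 cylinder (310.58 mm²), the r=5 sphere at (10, 0) partially overlaps it — only the 33.28 mm² overlap (of its 75.66 mm²) is removed, clipping the outline; the r=8.5 sphere at (12.5, 2.5) partially overlaps it — only the 4.48 mm² overlap (of its 137.15 mm²) is removed, clipping the outline — area = 272.83 mm². At z = 8.88: the r=10 cylinder gives a regular 24-gon of circumradius 10 (constant along its height) (area = (24/2)·10.000²·sin(360°/24) = 310.58 mm²); the sphere at (10, 0): section is a regular 24-gon, circumradius = √(r²−h²) = √(5²−4.88²) = 1.089 (area = (24/2)·1.089²·sin(360°/24) = 3.68 mm²); the sphere at (12.5, 2.5) does not reach this height (|z−center|=9.380 > r=8.5); Subtracting the remaining from the first: starting from the r=10 cylinder (310.58 mm²), the r=5 sphere at (10, 0) partially overlaps it — only the 1.69 mm² overlap (of its 3.68 mm²) is removed, clipping the outline — area = 308.90 mm². Checking containment: at z = 8.88 the cross-section extends beyond the z = 4.8 cross-section by about 36.07 mm².

part overhangs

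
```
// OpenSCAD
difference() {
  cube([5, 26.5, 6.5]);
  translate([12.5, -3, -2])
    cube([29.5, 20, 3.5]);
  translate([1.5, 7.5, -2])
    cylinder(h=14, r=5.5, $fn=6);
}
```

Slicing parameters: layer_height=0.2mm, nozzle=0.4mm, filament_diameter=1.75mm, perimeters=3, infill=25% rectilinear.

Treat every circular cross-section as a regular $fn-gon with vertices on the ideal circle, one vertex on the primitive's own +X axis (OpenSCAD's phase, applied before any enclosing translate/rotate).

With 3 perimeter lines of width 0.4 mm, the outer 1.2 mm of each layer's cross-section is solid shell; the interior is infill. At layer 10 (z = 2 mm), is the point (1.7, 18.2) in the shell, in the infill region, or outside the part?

At z = 2 mm: the cube (footprint 5×26.5) is included at this height; the cube at (12.5, -3) is absent (z outside [-2, 1.5]); the cylinder at (1.5, 7.5): section is a regular 6-gon, circumradius r=5.5; Subtracting the remaining from the first: starting from the 5×26.5 cube, the r=5.5 cylinder at (1.5, 7.5) partially overlaps it — only the 46.66 mm² overlap (of its 78.59 mm²) is removed, clipping the outline — 2 connected regions. Overall, the cross-section has 2 separate islands. The nearest boundary edge runs (0.00, 12.26)→(0.00, 26.50); distance from the point to it = 1.70 mm. (Shell/infill is judged within the island containing the point — the largest one.) The point is inside the cross-section and 1.70 mm from the nearest boundary — more than the 1.2 mm shell width (3 × 0.4), so it's in the infill interior.

infill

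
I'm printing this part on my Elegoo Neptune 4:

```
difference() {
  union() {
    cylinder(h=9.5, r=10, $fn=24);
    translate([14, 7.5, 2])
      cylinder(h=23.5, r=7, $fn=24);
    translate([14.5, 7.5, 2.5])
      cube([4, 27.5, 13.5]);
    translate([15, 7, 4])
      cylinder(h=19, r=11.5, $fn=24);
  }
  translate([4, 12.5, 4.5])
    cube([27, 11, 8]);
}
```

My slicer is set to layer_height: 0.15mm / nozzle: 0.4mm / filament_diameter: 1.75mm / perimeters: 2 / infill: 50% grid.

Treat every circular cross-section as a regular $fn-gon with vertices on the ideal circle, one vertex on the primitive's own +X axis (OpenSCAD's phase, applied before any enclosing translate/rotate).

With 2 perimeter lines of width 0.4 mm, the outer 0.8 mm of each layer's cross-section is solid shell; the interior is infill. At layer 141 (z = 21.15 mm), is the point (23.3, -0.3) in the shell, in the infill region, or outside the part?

shell

At z = 21.15 mm: the cylinder is not intersected at this z (z outside [0, 9.5]); the cylinder at (14, 7.5): section is a regular 24-gon, circumradius r=7; the cube at (14.5, 7.5) is not intersected at this z (z outside [2.5, 16]); the r=11.5 cylinder at (15, 7) contributes a regular 24-gon of circumradius 11.5; Merging all regions: the r=7 cylinder at (14, 7.5) lies entirely inside the r=11.5 cylinder at (15, 7), so the union is just the r=11.5 cylinder at (15, 7) — 1 connected region; the cube at (4, 12.5) is not intersected at this z (z outside [4.5, 12.5]); After the difference (first − rest): none of the subtracted shapes is present at this height, so that combined region is unchanged — 1 connected region. Overall, the cross-section is a single solid region. The nearest boundary edge runs (24.96, 1.25)→(23.13, -1.13); distance from the point to it = 0.37 mm. The point is inside the cross-section, 0.37 mm from the nearest boundary — within the 0.8 mm shell band (2 × 0.4).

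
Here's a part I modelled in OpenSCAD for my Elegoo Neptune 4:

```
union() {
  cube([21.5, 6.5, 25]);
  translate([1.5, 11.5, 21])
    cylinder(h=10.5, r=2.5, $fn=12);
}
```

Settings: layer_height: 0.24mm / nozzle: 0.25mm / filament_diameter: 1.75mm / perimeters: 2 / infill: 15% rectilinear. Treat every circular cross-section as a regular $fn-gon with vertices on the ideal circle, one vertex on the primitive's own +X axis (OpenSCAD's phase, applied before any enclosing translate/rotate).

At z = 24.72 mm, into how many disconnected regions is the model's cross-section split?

At z = 24.72 mm: the cube is present — its section is the full 21.5×6.5 rectangle; the r=2.5 cylinder at (1.5, 11.5) contributes a regular 12-gon of circumradius 2.5; Merging all regions: the 2 present regions are separate (no shared area or edge), so areas and boundary lengths simply add and each stays a separate island — 2 connected regions. The result has 2 disconnected regions.

2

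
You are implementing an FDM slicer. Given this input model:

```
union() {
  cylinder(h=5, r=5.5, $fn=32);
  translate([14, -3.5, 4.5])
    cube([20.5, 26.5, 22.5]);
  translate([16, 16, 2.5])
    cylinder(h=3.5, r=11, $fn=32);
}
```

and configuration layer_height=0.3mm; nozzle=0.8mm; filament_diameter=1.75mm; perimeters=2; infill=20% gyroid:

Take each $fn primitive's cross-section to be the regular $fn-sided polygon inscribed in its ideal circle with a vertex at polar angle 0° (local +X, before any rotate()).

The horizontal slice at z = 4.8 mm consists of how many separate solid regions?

At z = 4.8 mm: the cylinder: section is a regular 32-gon, circumradius r=5.5; the 20.5×26.5 cube at (14, -3.5) contributes its full rectangle; the r=11 cylinder at (16, 16) contributes a regular 32-gon of circumradius 11; Combining (union): the regions partially overlap (shared area 201.39 mm²), so overlapping operands fuse into one piece — 2 connected regions. The result has 2 disconnected regions.

2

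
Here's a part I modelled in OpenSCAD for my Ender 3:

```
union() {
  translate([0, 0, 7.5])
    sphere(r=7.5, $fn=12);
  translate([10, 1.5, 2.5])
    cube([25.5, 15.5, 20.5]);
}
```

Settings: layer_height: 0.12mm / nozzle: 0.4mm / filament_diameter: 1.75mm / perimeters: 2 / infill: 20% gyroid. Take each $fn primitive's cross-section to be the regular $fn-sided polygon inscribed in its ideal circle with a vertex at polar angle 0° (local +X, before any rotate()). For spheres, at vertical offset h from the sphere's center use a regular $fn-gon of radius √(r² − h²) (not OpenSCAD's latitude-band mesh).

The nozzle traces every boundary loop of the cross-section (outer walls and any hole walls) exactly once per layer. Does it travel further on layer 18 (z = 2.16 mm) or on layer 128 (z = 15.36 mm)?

layer 128 (z = 15.36 mm)

Layer 18 (z = 2.16): the r=7.5 sphere contributes a regular 12-gon of circumradius √(7.5²−5.34²) = 5.266 (perimeter = 2·12·5.266·sin(180°/12) = 32.71 mm); the cube at (10, 1.5) is absent (z outside [2.5, 23]); Merging all regions: only the r=7.5 sphere is present, so the union is just that shape — boundary = 32.71 mm. So its perimeter = 32.71 mm. Layer 128 (z = 15.36): the sphere is absent (|z−center|=7.860 > r=7.5); the cube at (10, 1.5) (footprint 25.5×15.5) is included at this height (perimeter 82.00 mm); Combining (union): only the 25.5×15.5 cube at (10, 1.5) is present, so the union is just that shape — boundary = 82.00 mm. So its perimeter = 82.00 mm. Layer 128 is larger (82.00 vs 32.71 mm).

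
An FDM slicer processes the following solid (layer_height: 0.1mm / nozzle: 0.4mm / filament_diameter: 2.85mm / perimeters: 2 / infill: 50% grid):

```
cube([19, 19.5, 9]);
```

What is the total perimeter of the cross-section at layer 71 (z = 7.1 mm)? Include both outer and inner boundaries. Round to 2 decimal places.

77.00 mm

At z = 7.1 mm: the cube (footprint 19×19.5) is included at this height (perimeter 77.00 mm). Overall, the cross-section is a single solid region. Total boundary length (outer) = 77.00 mm.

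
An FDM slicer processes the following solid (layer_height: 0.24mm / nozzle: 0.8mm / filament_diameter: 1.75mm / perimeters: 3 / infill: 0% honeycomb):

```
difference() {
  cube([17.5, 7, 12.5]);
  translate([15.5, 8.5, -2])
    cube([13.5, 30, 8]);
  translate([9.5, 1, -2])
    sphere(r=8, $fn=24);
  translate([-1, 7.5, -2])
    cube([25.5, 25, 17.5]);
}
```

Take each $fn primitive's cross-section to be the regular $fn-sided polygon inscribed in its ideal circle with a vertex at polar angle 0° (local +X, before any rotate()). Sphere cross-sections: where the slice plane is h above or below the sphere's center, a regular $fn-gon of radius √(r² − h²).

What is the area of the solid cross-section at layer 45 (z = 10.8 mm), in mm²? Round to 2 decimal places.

At z = 10.8 mm: the 17.5×7 cube contributes its full rectangle (area 122.50 mm²); the cube at (15.5, 8.5) is absent (z outside [-2, 6]); the sphere at (9.5, 1) is absent (|z−center|=12.800 > r=8); the 25.5×25 cube at (-1, 7.5) contributes its full rectangle (area 637.50 mm²); After the difference (first − rest): starting from the 17.5×7 cube (122.50 mm²), the 25.5×25 cube at (-1, 7.5) misses the remaining region (no effect) — area = 122.50 mm². Overall, the cross-section is a single solid region. Net area = 122.50 mm².

122.50 mm²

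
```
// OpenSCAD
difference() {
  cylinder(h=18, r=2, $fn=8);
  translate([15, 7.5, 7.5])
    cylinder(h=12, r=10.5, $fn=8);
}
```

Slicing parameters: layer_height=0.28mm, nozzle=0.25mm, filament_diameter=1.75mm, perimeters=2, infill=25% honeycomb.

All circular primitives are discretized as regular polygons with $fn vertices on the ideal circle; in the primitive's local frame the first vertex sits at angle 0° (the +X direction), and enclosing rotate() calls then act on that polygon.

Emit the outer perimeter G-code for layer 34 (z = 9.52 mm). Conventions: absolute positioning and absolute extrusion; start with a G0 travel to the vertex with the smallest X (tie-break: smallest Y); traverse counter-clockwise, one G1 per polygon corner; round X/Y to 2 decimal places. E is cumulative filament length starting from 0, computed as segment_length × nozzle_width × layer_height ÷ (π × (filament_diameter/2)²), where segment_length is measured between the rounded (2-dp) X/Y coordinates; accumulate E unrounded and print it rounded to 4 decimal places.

At z = 9.52 mm: the r=2 cylinder contributes a regular 8-gon of circumradius 2; the r=10.5 cylinder at (15, 7.5) gives a regular 8-gon of circumradius 10.5 (constant along its height); Subtracting the remaining from the first: starting from the r=2 cylinder, the r=10.5 cylinder at (15, 7.5) misses the remaining region (no effect) — 1 connected region. The outline is a single polygon with 8 vertices. Extrusion per mm of travel: 0.25 × 0.28 / (π × 0.875²) = 0.029103. Accumulating E over each segment gives final E = 0.3559.

G0 X-2.00 Y0.00 Z9.52
G1 X-1.41 Y-1.41 E0.0445
G1 X0.00 Y-2.00 E0.0890
G1 X1.41 Y-1.41 E0.1334
G1 X2.00 Y0.00 E0.1779
G1 X1.41 Y1.41 E0.2224
G1 X0.00 Y2.00 E0.2669
G1 X-1.41 Y1.41 E0.3114
G1 X-2.00 Y0.00 E0.3559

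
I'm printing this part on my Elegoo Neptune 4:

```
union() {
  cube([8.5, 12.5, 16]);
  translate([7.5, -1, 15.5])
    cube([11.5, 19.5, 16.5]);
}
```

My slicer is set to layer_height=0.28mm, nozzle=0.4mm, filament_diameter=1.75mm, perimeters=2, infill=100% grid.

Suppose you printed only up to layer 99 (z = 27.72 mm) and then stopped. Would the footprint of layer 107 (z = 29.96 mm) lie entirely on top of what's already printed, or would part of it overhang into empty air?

Compare the two slices. At z = 27.72: the cube does not reach this height (z outside [0, 16]); the cube at (7.5, -1) (footprint 11.5×19.5) is included at this height (area 224.25 mm²); Taking the union: only the 11.5×19.5 cube at (7.5, -1) is present, so the union is just that shape — area = 224.25 mm². At z = 29.96: the cube is absent (z outside [0, 16]); the cube at (7.5, -1) is present — its section is the full 11.5×19.5 rectangle (area 224.25 mm²); Merging all regions: only the 11.5×19.5 cube at (7.5, -1) is present, so the union is just that shape — area = 224.25 mm². Checking containment: the cross-section at z = 29.96 is a subset of the cross-section at z = 27.72.

entirely on top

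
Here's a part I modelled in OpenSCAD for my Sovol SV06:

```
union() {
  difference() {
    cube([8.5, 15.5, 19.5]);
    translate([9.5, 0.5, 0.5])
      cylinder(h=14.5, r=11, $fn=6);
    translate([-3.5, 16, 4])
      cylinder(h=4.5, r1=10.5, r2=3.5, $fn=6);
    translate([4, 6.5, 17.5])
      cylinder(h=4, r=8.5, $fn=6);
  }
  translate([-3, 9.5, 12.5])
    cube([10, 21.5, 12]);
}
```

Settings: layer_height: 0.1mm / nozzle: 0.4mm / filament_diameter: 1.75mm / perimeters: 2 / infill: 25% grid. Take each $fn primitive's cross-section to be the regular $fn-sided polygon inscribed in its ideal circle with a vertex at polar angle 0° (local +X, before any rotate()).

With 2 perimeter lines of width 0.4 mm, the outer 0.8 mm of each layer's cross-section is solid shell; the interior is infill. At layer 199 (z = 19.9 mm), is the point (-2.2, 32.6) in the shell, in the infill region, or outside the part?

outside

At z = 19.9 mm: the cube is not intersected at this z (z outside [0, 19.5]); the cylinder at (9.5, 0.5) is absent (z outside [0.5, 15]); the cone at (-3.5, 16) is not intersected at this z (z outside [4, 8.5]); the cylinder at (4, 6.5): section is a regular 6-gon, circumradius r=8.5; Subtracting the remaining from the first: the first operand is absent here, so nothing remains; the 10×21.5 cube at (-3, 9.5) contributes its full rectangle; Combining (union): only the 10×21.5 cube at (-3, 9.5) is present, so the union is just that shape — 1 connected region. Overall, the cross-section is a single solid region. The nearest boundary edge runs (7.00, 31.00)→(-3.00, 31.00); distance from the point to it = 1.60 mm. The point is not inside any of the regions above, so it lies outside the cross-section (1.60 mm from the nearest boundary).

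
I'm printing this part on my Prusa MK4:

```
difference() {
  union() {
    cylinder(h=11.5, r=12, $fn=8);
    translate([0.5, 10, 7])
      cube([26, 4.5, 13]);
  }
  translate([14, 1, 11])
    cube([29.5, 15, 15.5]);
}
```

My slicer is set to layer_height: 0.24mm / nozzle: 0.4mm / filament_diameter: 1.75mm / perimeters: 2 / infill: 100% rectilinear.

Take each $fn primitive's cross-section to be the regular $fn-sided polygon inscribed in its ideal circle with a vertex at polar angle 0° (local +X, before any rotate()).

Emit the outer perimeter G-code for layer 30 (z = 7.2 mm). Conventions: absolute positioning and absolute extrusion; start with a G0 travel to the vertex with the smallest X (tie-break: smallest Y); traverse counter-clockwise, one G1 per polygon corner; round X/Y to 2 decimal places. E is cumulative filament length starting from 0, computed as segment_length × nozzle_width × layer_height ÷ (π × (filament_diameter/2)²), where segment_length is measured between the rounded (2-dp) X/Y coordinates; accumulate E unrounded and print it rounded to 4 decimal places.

G0 X-12.00 Y0.00 Z7.20
G1 X-8.49 Y-8.49 E0.3667
G1 X0.00 Y-12.00 E0.7333
G1 X8.49 Y-8.49 E1.1000
G1 X12.00 Y0.00 E1.4667
G1 X8.49 Y8.49 E1.8334
G1 X4.83 Y10.00 E1.9914
G1 X26.50 Y10.00 E2.8563
G1 X26.50 Y14.50 E3.0359
G1 X0.50 Y14.50 E4.0736
G1 X0.50 Y11.79 E4.1818
G1 X0.00 Y12.00 E4.2034
G1 X-8.49 Y8.49 E4.5701
G1 X-12.00 Y0.00 E4.9367

At z = 7.2 mm: the cylinder: section is a regular 8-gon, circumradius r=12; the cube at (0.5, 10) is present — its section is the full 26×4.5 rectangle; Merging all regions: the regions partially overlap (shared area 3.88 mm²), so overlapping operands fuse into one piece — 1 connected region; the cube at (14, 1) is not intersected at this z (z outside [11, 26.5]); Taking the first minus the rest: none of the subtracted shapes is present at this height, so the result so far is unchanged — 1 connected region. The outline is a single polygon with 13 vertices. Extrusion per mm of travel: 0.4 × 0.24 / (π × 0.875²) = 0.039912. Accumulating E over each segment gives final E = 4.9367.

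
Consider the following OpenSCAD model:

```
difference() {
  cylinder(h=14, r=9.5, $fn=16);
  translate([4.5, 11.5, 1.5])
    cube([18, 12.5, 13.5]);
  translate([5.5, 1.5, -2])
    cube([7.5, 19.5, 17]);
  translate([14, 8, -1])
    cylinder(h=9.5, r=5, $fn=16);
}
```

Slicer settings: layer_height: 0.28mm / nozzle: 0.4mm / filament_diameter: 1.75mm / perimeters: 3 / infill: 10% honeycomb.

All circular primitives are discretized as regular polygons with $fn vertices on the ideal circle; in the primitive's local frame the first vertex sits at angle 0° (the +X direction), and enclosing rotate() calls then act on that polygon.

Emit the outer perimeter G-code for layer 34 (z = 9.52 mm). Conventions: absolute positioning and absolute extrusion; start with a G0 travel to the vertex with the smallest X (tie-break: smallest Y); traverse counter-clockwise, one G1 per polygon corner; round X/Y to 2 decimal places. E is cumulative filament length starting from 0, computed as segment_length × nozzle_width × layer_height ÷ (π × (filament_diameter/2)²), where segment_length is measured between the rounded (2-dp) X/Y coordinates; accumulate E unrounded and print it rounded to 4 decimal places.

G0 X-9.50 Y0.00 Z9.52
G1 X-8.78 Y-3.64 E0.1728
G1 X-6.72 Y-6.72 E0.3453
G1 X-3.64 Y-8.78 E0.5179
G1 X0.00 Y-9.50 E0.6906
G1 X3.64 Y-8.78 E0.8634
G1 X6.72 Y-6.72 E1.0359
G1 X8.78 Y-3.64 E1.2085
G1 X9.50 Y0.00 E1.3813
G1 X9.20 Y1.50 E1.4525
G1 X5.50 Y1.50 E1.6248
G1 X5.50 Y7.53 E1.9056
G1 X3.64 Y8.78 E2.0099
G1 X0.00 Y9.50 E2.1827
G1 X-3.64 Y8.78 E2.3555
G1 X-6.72 Y6.72 E2.5280
G1 X-8.78 Y3.64 E2.7005
G1 X-9.50 Y0.00 E2.8733

At z = 9.52 mm: the cylinder: section is a regular 16-gon, circumradius r=9.5; the cube at (4.5, 11.5) is present — its section is the full 18×12.5 rectangle; the 7.5×19.5 cube at (5.5, 1.5) contributes its full rectangle; the cylinder at (14, 8) does not reach this height (z outside [-1, 8.5]); Subtracting the remaining from the first: starting from the r=9.5 cylinder, the 18×12.5 cube at (4.5, 11.5) misses the remaining region (no effect); the 7.5×19.5 cube at (5.5, 1.5) partially overlaps it — only the 14.87 mm² overlap (of its 146.25 mm²) is removed, clipping the outline — 1 connected region. The outline is a single polygon with 17 vertices. Extrusion per mm of travel: 0.4 × 0.28 / (π × 0.875²) = 0.046564. Accumulating E over each segment gives final E = 2.8733.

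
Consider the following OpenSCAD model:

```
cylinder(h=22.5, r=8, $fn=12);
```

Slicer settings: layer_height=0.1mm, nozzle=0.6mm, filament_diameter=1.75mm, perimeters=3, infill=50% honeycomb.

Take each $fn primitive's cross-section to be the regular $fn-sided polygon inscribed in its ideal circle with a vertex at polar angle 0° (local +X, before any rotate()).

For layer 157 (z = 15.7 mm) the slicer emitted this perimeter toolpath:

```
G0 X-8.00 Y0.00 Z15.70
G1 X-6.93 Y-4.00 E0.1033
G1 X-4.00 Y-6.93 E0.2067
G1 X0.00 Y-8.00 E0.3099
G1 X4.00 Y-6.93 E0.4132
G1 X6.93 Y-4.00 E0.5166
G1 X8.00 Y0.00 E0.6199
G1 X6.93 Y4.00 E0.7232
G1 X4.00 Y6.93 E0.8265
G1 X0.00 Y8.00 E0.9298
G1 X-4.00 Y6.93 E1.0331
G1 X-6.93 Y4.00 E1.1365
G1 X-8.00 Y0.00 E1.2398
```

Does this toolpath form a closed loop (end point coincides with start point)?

yes

Start point (G0): (-8.00, 0.00). End point (last G1): the path returns to the start — closed.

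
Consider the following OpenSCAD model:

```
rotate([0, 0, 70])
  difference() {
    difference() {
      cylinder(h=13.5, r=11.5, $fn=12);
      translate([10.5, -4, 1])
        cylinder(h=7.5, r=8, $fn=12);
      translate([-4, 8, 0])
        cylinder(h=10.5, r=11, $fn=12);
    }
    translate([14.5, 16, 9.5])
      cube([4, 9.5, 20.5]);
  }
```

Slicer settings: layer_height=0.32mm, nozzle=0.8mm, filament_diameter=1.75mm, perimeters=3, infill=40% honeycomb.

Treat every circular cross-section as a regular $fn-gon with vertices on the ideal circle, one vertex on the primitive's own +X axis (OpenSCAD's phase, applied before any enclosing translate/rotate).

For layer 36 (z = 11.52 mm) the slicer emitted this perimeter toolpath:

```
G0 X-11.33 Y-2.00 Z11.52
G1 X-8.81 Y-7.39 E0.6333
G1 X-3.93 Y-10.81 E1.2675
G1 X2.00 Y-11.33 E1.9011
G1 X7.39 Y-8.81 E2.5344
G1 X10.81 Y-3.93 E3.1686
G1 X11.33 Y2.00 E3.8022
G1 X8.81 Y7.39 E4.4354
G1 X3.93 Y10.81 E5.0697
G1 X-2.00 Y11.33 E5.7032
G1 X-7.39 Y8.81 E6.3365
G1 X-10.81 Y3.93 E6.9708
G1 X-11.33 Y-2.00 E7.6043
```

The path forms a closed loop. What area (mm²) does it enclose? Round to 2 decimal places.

Apply the shoelace formula to the sequence of (X, Y) vertices; enclosed area = 396.90 mm².

396.90 mm²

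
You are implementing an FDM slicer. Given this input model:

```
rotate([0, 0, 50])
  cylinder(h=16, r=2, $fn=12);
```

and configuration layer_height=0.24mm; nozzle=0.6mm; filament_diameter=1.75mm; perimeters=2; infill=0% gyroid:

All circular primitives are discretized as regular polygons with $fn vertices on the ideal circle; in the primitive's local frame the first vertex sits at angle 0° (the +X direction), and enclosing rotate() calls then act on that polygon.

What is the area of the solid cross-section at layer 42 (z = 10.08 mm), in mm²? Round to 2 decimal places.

12.00 mm²

At z = 10.08 mm: the r=2 cylinder gives a regular 12-gon of circumradius 2 (constant along its height) (area = (12/2)·2.000²·sin(360°/12) = 12.00 mm²); (whole slice rotated 50° about Z — lengths, areas and connectivity unchanged). Overall, the cross-section is a single solid region. Net area = 12.00 mm².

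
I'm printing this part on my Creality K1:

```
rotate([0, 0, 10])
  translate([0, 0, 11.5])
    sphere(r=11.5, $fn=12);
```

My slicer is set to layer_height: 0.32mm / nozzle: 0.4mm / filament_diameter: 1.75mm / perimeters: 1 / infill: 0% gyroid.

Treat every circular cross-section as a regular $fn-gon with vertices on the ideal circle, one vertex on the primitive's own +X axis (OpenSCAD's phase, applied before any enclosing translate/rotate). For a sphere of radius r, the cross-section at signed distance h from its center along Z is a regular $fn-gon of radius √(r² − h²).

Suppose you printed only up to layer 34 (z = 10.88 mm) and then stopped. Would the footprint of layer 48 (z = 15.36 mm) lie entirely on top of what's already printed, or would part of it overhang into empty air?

entirely on top

Compare the two slices. At z = 10.88: the r=11.5 sphere slices to a regular 12-gon of circumradius 11.483 (√(r²−h²) with h=0.62 from center) (area = (12/2)·11.483²·sin(360°/12) = 395.60 mm²); (whole slice rotated 10° about Z — lengths, areas and connectivity unchanged). At z = 15.36: the sphere: section is a regular 12-gon, circumradius = √(r²−h²) = √(11.5²−3.86²) = 10.833 (area = (12/2)·10.833²·sin(360°/12) = 352.05 mm²); (whole slice rotated 10° about Z — lengths, areas and connectivity unchanged). Checking containment: the cross-section at z = 15.36 is a subset of the cross-section at z = 10.88.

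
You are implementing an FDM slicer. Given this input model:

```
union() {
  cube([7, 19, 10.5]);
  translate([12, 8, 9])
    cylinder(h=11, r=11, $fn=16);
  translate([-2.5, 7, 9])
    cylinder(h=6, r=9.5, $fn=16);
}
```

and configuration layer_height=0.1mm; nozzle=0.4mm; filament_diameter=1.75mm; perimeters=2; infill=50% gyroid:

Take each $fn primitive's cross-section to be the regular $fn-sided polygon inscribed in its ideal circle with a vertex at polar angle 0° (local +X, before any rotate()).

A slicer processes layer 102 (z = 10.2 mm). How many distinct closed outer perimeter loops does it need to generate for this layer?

1

At z = 10.2 mm: the 7×19 cube contributes its full rectangle; the cylinder at (12, 8): section is a regular 16-gon, circumradius r=11; the r=9.5 cylinder at (-2.5, 7) contributes a regular 16-gon of circumradius 9.5; Combining (union): the regions partially overlap (shared area 165.87 mm²), so overlapping operands fuse into one piece — 1 connected region. The result has 1 disconnected region.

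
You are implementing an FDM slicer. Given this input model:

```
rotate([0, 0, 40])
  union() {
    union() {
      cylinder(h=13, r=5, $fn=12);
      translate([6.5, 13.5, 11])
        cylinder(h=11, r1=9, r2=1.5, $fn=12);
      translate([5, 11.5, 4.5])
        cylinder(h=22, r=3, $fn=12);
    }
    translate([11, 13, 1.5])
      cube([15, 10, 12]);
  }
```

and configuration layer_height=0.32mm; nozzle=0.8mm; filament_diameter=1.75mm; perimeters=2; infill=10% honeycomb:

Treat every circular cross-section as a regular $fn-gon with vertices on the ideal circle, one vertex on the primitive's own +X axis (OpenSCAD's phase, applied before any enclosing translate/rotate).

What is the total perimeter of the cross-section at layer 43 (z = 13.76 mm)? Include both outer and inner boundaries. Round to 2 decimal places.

44.22 mm

At z = 13.76 mm: the cylinder is not intersected at this z (z outside [0, 13]); the cone at (6.5, 13.5) contributes a regular 12-gon of circumradius 7.118 (interpolated between r1=9 and r2=1.5 at t=0.251) (perimeter = 2·12·7.118·sin(180°/12) = 44.22 mm); the r=3 cylinder at (5, 11.5) gives a regular 12-gon of circumradius 3 (constant along its height) (perimeter = 2·12·3.000·sin(180°/12) = 18.63 mm); Taking the union: the r=3 cylinder at (5, 11.5) lies entirely inside the cone at (6.5, 13.5), so the union is just the cone at (6.5, 13.5) — boundary = 44.22 mm; the cube at (11, 13) is absent (z outside [1.5, 13.5]); Merging all regions: only the result so far is present, so the union is just that shape — boundary = 44.22 mm; (whole slice rotated 40° about Z — lengths, areas and connectivity unchanged). Overall, the cross-section is a single solid region. Total boundary length (outer) = 44.22 mm.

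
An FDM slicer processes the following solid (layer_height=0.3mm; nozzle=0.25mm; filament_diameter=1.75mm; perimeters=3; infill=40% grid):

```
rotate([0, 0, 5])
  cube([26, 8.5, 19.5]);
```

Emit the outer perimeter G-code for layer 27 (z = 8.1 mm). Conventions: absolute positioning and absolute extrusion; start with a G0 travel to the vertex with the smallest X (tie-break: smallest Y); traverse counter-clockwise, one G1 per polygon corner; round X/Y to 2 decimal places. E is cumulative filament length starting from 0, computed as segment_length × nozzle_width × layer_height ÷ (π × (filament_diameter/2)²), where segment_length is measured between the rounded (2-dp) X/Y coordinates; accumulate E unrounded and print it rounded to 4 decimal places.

G0 X-0.74 Y8.47 Z8.10
G1 X0.00 Y0.00 E0.2651
G1 X25.90 Y2.27 E1.0758
G1 X25.16 Y10.73 E1.3406
G1 X-0.74 Y8.47 E2.1513

At z = 8.1 mm: the cube is present — its section is the full 26×8.5 rectangle; (rotated 5° about Z; rotation is an isometry so areas/perimeters/island counts are preserved). The outline is a single polygon with 4 vertices. Extrusion per mm of travel: 0.25 × 0.3 / (π × 0.875²) = 0.031181. Accumulating E over each segment gives final E = 2.1513.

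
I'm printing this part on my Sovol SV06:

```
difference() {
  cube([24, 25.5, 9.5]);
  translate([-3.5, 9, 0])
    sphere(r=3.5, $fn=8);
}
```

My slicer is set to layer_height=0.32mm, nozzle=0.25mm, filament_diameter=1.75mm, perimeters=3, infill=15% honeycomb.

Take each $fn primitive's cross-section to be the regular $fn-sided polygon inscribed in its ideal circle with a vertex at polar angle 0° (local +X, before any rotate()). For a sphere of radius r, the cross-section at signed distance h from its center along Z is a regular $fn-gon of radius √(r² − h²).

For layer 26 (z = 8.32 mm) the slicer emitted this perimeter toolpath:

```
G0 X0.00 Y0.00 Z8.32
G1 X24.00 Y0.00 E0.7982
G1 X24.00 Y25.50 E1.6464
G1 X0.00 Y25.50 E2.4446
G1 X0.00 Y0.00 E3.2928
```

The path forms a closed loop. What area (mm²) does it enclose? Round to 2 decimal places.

Apply the shoelace formula to the sequence of (X, Y) vertices; enclosed area = 612.00 mm².

612.00 mm²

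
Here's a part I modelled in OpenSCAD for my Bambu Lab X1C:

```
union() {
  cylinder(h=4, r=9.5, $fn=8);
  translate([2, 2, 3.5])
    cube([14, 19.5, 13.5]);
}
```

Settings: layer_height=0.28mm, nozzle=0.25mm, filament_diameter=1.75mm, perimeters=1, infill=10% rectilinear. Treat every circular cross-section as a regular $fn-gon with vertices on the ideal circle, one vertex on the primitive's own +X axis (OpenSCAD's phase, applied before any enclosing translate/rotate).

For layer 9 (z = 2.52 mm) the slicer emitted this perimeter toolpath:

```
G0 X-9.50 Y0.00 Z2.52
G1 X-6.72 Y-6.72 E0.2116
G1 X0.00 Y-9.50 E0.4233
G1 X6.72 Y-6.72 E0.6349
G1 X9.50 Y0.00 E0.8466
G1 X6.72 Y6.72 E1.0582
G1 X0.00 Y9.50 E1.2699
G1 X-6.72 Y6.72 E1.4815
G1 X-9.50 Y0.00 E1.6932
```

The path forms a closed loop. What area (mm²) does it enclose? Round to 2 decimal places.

Apply the shoelace formula to the sequence of (X, Y) vertices; enclosed area = 255.36 mm².

255.36 mm²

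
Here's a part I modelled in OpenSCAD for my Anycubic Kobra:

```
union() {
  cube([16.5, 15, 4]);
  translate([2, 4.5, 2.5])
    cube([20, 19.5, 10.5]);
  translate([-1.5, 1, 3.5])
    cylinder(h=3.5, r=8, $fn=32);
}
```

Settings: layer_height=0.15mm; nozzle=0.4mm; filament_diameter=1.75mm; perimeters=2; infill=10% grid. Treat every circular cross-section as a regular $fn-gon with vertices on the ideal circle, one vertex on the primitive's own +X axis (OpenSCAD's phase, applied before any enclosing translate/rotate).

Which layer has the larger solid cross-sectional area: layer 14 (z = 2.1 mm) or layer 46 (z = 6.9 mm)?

layer 46 (z = 6.9 mm)

Layer 14 (z = 2.1): the cube is present — its section is the full 16.5×15 rectangle (area 247.50 mm²); the cube at (2, 4.5) is absent (z outside [2.5, 13]); the cylinder at (-1.5, 1) does not reach this height (z outside [3.5, 7]); Combining (union): only the 16.5×15 cube is present, so the union is just that shape — area = 247.50 mm². So its area = 247.50 mm². Layer 46 (z = 6.9): the cube is not intersected at this z (z outside [0, 4]); the 20×19.5 cube at (2, 4.5) contributes its full rectangle (area 390.00 mm²); the r=8 cylinder at (-1.5, 1) contributes a regular 32-gon of circumradius 8 (area = (32/2)·8.000²·sin(360°/32) = 199.77 mm²); Taking the union: the regions partially overlap — summed areas 589.77 mm² minus the doubly-counted overlap 8.21 mm² gives 581.56 mm² — area = 581.56 mm². So its area = 581.56 mm². Layer 46 is larger (581.56 vs 247.50 mm²).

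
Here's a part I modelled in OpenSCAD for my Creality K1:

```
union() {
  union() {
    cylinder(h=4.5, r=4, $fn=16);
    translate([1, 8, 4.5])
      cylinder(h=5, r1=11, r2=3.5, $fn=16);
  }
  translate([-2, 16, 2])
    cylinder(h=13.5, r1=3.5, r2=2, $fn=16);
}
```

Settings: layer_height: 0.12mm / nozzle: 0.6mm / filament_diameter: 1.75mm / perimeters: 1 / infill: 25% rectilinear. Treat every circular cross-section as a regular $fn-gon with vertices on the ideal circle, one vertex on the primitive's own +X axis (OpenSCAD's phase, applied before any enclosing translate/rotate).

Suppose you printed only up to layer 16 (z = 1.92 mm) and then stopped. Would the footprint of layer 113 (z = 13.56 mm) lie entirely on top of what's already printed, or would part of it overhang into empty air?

part overhangs

Compare the two slices. At z = 1.92: the cylinder: section is a regular 16-gon, circumradius r=4 (area = (16/2)·4.000²·sin(360°/16) = 48.98 mm²); the cone at (1, 8) does not reach this height (z outside [4.5, 9.5]); Combining (union): only the r=4 cylinder is present, so the union is just that shape — area = 48.98 mm²; the cone at (-2, 16) is not intersected at this z (z outside [2, 15.5]); Merging all regions: only that combined region is present, so the union is just that shape — area = 48.98 mm². At z = 13.56: the cylinder is absent (z outside [0, 4.5]); the cone at (1, 8) is not intersected at this z (z outside [4.5, 9.5]); Taking the union: nothing is present at this height; the cone at (-2, 16): at t=0.856 of its height the radius interpolates to r₁+(r₂−r₁)t = 2.216, giving a regular 16-gon of that circumradius (area = (16/2)·2.216²·sin(360°/16) = 15.03 mm²); Taking the union: only the cone at (-2, 16) is present, so the union is just that shape — area = 15.03 mm². Checking containment: at z = 13.56 the cross-section extends beyond the z = 1.92 cross-section by about 15.03 mm².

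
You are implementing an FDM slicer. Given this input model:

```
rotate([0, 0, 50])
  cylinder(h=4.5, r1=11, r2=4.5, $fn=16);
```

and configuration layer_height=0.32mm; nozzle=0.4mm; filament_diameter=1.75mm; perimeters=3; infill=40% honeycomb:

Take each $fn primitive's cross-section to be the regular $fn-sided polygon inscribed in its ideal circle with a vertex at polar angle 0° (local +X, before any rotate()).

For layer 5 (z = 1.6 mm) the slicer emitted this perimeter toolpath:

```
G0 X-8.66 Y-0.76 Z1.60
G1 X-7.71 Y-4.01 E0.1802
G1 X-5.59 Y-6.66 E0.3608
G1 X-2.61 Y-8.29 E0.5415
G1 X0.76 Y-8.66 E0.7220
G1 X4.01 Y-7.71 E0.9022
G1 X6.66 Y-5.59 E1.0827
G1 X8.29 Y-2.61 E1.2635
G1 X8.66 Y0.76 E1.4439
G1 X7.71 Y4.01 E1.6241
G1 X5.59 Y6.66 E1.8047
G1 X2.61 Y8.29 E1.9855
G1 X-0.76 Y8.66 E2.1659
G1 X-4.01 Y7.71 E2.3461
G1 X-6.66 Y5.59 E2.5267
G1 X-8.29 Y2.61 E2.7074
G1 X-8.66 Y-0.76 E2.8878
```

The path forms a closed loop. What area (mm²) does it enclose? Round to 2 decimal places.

Apply the shoelace formula to the sequence of (X, Y) vertices; enclosed area = 231.32 mm².

231.32 mm²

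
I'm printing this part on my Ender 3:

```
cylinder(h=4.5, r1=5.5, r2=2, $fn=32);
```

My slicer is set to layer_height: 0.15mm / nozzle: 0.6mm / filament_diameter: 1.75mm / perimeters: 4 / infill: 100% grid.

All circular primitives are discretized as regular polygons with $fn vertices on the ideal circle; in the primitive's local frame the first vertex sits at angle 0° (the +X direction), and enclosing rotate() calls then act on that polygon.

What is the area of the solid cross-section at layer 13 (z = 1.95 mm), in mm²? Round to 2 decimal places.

At z = 1.95 mm: the cone: at t=0.433 of its height the radius interpolates to r₁+(r₂−r₁)t = 3.983, giving a regular 32-gon of that circumradius (area = (32/2)·3.983²·sin(360°/32) = 49.53 mm²). Overall, the cross-section is a single solid region. Net area = 49.53 mm².

49.53 mm²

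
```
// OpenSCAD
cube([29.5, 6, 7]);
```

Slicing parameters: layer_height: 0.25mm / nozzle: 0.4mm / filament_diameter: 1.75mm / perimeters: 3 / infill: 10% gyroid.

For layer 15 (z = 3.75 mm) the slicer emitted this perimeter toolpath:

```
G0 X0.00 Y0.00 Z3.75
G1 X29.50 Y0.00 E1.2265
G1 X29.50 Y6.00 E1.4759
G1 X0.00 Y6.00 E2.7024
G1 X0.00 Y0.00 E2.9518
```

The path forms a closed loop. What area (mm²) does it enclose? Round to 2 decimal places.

177.00 mm²

Apply the shoelace formula to the sequence of (X, Y) vertices; enclosed area = 177.00 mm².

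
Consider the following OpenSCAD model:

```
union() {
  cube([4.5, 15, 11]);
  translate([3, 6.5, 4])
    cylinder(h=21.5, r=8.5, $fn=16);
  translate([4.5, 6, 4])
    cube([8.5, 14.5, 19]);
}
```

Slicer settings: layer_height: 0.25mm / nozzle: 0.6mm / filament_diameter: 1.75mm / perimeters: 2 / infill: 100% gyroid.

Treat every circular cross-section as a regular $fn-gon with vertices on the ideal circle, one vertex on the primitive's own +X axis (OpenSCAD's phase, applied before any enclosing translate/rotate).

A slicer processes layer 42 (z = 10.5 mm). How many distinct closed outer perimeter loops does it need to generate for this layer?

1

At z = 10.5 mm: the 4.5×15 cube contributes its full rectangle; the cylinder at (3, 6.5): section is a regular 16-gon, circumradius r=8.5; the 8.5×14.5 cube at (4.5, 6) contributes its full rectangle; Merging all regions: the regions partially overlap (shared area 112.63 mm²), so overlapping operands fuse into one piece — 1 connected region. The result has 1 disconnected region.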